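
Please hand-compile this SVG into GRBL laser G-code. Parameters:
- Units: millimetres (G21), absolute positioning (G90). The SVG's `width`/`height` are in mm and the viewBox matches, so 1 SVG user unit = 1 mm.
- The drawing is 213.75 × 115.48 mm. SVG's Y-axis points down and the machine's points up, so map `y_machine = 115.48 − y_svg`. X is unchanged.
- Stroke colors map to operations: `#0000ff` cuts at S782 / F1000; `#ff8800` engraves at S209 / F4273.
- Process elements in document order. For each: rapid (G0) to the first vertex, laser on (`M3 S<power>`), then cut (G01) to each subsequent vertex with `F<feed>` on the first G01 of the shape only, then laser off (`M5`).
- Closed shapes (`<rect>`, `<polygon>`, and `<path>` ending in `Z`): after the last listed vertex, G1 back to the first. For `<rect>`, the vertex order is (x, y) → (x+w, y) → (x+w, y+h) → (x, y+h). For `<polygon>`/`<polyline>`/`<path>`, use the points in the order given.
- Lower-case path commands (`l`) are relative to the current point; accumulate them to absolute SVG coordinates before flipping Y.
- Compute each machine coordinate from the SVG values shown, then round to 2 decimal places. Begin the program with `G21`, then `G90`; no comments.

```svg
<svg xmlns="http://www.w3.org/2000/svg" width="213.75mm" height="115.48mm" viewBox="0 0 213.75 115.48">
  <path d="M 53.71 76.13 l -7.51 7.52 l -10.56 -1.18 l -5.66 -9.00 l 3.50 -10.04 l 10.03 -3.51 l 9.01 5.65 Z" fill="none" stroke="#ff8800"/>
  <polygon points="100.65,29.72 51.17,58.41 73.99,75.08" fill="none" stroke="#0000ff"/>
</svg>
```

viewBox `0 0 213.75 115.48` with mm width/height → 1 unit = 1 mm. Flip: y_m = 115.48 − y_svg.

**Shape 1** — `<path>` regular polygon, stroke `#ff8800` → engrave (S209, F4273). Machine vertices: (53.71,39.35) → (46.20,31.83) → (35.64,33.01) → (29.98,42.01) → (33.48,52.05) → (43.51,55.56) → (52.52,49.91) → (53.71,39.35). Closed: final G1 returns to the first vertex.

**Shape 2** — `<polygon>` closed polygon, stroke `#0000ff` → cut (S782, F1000). Machine vertices: (100.65,85.76) → (51.17,57.07) → (73.99,40.40) → (100.65,85.76). Closed: final G1 returns to the first vertex.

G21
G90
G0 X53.71 Y39.35
M3 S209
G01 X46.20 Y31.83 F4273
G01 X35.64 Y33.01
G01 X29.98 Y42.01
G01 X33.48 Y52.05
G01 X43.51 Y55.56
G01 X52.52 Y49.91
G01 X53.71 Y39.35
M5
G0 X100.65 Y85.76
M3 S782
G01 X51.17 Y57.07 F1000
G01 X73.99 Y40.40
G01 X100.65 Y85.76
M5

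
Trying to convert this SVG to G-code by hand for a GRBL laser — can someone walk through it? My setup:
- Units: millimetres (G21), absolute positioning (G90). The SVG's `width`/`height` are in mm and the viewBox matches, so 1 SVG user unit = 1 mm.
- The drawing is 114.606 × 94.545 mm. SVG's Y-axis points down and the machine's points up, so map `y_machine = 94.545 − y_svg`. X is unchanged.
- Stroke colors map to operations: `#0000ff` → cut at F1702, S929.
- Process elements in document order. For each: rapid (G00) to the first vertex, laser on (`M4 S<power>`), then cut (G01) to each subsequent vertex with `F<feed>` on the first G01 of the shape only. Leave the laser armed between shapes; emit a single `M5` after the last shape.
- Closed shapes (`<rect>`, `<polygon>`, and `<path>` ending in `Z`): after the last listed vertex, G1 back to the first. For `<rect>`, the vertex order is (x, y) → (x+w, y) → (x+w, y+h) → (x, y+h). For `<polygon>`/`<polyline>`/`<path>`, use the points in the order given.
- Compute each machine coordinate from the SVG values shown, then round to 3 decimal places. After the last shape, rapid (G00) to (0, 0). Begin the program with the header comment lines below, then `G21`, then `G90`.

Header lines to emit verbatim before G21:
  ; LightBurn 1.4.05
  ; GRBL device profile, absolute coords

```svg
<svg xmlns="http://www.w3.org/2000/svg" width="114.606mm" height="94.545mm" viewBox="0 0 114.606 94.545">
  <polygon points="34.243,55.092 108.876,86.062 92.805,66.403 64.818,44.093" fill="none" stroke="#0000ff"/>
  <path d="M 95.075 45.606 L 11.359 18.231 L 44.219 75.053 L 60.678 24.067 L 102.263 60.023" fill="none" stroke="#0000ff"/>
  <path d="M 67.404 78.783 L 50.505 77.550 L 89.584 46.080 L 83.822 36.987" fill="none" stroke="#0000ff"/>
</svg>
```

; LightBurn 1.4.05
; GRBL device profile, absolute coords
G21
G90
G00 X34.243 Y39.453
M4 S929
G01 X108.876 Y8.483 F1702
G01 X92.805 Y28.142
G01 X64.818 Y50.452
G01 X34.243 Y39.453
G00 X95.075 Y48.939
M4 S929
G01 X11.359 Y76.314 F1702
G01 X44.219 Y19.492
G01 X60.678 Y70.478
G01 X102.263 Y34.522
G00 X67.404 Y15.762
M4 S929
G01 X50.505 Y16.995 F1702
G01 X89.584 Y48.465
G01 X83.822 Y57.558
M5
G00 X0.000 Y0.000

1 u = 1 mm; y_m = 94.545 − y.

[1] `<polygon>` closed polygon, #0000ff→cut S929 F1702: (34.243,39.453) → (108.876,8.483) → (92.805,28.142) → (64.818,50.452) → (34.243,39.453) (closed)

[2] `<path>` open polyline, #0000ff→cut S929 F1702: (95.075,48.939) → (11.359,76.314) → (44.219,19.492) → (60.678,70.478) → (102.263,34.522)

[3] `<path>` open polyline, #0000ff→cut S929 F1702: (67.404,15.762) → (50.505,16.995) → (89.584,48.465) → (83.822,57.558)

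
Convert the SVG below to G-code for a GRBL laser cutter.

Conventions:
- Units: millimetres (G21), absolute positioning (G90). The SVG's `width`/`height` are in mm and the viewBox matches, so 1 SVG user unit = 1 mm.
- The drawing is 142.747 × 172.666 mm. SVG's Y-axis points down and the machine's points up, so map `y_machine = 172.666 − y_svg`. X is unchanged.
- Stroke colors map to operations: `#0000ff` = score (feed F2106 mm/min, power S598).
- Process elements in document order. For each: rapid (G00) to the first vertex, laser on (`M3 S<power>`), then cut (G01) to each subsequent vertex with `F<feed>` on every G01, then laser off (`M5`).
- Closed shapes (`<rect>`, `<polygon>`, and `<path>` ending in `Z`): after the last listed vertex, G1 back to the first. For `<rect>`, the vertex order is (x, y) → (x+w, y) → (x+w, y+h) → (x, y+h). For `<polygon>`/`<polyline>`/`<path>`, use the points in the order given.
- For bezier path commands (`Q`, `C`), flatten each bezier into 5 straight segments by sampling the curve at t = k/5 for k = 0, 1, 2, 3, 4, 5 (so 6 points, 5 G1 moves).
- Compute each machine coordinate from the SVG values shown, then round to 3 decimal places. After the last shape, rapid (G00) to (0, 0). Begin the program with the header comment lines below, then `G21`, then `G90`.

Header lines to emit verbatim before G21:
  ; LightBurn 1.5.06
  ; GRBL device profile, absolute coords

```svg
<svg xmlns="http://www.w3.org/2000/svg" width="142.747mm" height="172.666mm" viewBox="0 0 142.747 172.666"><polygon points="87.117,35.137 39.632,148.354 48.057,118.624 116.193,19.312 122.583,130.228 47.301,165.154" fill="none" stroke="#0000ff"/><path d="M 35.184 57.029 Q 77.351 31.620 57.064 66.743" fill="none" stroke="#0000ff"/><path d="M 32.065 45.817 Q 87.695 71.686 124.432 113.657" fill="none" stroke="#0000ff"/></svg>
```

; LightBurn 1.5.06
; GRBL device profile, absolute coords
G21
G90
G00 X87.117 Y137.529
M3 S598
G01 X39.632 Y24.312 F2106
G01 X48.057 Y54.042 F2106
G01 X116.193 Y153.354 F2106
G01 X122.583 Y42.438 F2106
G01 X47.301 Y7.512 F2106
G01 X87.117 Y137.529 F2106
M5
G00 X35.184 Y115.637
M3 S598
G01 X49.553 Y123.379 F2106
G01 X58.925 Y126.279 F2106
G01 X63.301 Y124.336 F2106
G01 X62.681 Y117.551 F2106
G01 X57.064 Y105.923 F2106
M5
G00 X32.065 Y126.849
M3 S598
G01 X53.561 Y115.857 F2106
G01 X73.546 Y103.577 F2106
G01 X92.020 Y90.009 F2106
G01 X108.981 Y75.153 F2106
G01 X124.432 Y59.009 F2106
M5
G00 X0.000 Y0.000

1 u = 1 mm; y_m = 172.666 − y.

[1] `<polygon>` closed polygon, #0000ff→score S598 F2106: (87.117,137.529) → (39.632,24.312) → (48.057,54.042) → (116.193,153.354) → (122.583,42.438) → (47.301,7.512) → (87.117,137.529) (closed)

[2] `<path>` quadratic bezier, #0000ff→score S598 F2106: (35.184,115.637) → (49.553,123.379) → (58.925,126.279) → (63.301,124.336) → (62.681,117.551) → (57.064,105.923)

[3] `<path>` quadratic bezier, #0000ff→score S598 F2106: (32.065,126.849) → (53.561,115.857) → (73.546,103.577) → (92.020,90.009) → (108.981,75.153) → (124.432,59.009)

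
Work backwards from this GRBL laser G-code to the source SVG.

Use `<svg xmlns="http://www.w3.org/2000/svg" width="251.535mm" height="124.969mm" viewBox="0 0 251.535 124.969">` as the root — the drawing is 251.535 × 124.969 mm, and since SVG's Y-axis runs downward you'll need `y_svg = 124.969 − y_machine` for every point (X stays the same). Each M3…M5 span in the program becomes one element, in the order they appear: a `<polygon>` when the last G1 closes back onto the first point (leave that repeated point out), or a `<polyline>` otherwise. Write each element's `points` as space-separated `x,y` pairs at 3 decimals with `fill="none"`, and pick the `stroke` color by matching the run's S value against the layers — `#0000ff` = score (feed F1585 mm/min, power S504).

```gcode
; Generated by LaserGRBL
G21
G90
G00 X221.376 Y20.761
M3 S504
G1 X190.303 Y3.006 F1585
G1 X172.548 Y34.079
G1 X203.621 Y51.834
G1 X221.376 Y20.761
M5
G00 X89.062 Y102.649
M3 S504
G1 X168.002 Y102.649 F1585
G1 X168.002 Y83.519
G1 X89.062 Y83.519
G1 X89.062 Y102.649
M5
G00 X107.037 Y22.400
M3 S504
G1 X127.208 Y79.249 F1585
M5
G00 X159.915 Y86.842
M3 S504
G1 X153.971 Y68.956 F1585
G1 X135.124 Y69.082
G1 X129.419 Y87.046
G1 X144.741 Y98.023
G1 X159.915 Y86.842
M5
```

<svg xmlns="http://www.w3.org/2000/svg" width="251.535mm" height="124.969mm" viewBox="0 0 251.535 124.969">
  <polygon points="221.376,104.208 190.303,121.963 172.548,90.890 203.621,73.135" fill="none" stroke="#0000ff"/>
  <polygon points="89.062,22.320 168.002,22.320 168.002,41.450 89.062,41.450" fill="none" stroke="#0000ff"/>
  <polyline points="107.037,102.569 127.208,45.720" fill="none" stroke="#0000ff"/>
  <polygon points="159.915,38.127 153.971,56.013 135.124,55.887 129.419,37.923 144.741,26.946" fill="none" stroke="#0000ff"/>
</svg>

Each laser-on run becomes one SVG element. Flip Y back into SVG space with y_svg = 124.969 − y_machine. Every run uses S504, so all elements get stroke `#0000ff` (score).

Run 1: The run returns to its start, so emit a `<polygon>` with points (Y-flipped): 221.376,104.208 190.303,121.963 172.548,90.890 203.621,73.135.

Run 2: The run returns to its start, so emit a `<polygon>` with points (Y-flipped): 89.062,22.320 168.002,22.320 168.002,41.450 89.062,41.450.

Run 3: The run is open, so emit a `<polyline>` with points (Y-flipped): 107.037,102.569 127.208,45.720.

Run 4: The run returns to its start, so emit a `<polygon>` with points (Y-flipped): 159.915,38.127 153.971,56.013 135.124,55.887 129.419,37.923 144.741,26.946.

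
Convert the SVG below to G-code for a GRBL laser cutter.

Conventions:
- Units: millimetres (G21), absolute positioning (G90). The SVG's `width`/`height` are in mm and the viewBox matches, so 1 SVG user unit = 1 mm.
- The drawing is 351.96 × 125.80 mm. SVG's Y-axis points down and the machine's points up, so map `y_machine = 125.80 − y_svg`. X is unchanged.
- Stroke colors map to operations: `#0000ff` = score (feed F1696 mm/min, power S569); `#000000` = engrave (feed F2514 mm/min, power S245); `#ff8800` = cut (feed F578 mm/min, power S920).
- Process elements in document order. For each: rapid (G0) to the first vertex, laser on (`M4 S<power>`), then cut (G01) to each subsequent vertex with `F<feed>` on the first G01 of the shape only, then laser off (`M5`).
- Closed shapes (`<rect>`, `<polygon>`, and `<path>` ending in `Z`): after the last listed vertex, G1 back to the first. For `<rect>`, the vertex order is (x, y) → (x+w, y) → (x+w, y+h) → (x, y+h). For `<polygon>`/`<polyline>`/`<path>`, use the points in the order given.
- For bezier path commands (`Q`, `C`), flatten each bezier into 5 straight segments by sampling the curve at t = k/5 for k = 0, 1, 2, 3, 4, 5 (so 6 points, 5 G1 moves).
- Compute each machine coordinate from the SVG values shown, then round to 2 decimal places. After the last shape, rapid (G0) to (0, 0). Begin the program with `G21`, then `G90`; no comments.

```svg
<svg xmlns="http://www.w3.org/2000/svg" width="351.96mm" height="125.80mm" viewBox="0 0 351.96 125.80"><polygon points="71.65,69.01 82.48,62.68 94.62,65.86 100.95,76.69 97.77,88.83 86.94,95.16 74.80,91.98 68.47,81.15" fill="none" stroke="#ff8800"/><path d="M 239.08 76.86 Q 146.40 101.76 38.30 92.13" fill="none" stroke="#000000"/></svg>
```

1 u = 1 mm; y_m = 125.80 − y.

[1] `<polygon>` regular polygon, #ff8800→cut S920 F578: (71.65,56.79) → (82.48,63.12) → (94.62,59.94) → (100.95,49.11) → (97.77,36.97) → (86.94,30.64) → (74.80,33.82) → (68.47,44.65) → (71.65,56.79) (closed)

[2] `<path>` quadratic bezier, #000000→engrave S245 F2514: (239.08,48.94) → (201.39,40.36) → (162.47,34.54) → (122.31,31.49) → (80.92,31.20) → (38.30,33.67)

G21
G90
G0 X71.65 Y56.79
M4 S920
G01 X82.48 Y63.12 F578
G01 X94.62 Y59.94
G01 X100.95 Y49.11
G01 X97.77 Y36.97
G01 X86.94 Y30.64
G01 X74.80 Y33.82
G01 X68.47 Y44.65
G01 X71.65 Y56.79
M5
G0 X239.08 Y48.94
M4 S245
G01 X201.39 Y40.36 F2514
G01 X162.47 Y34.54
G01 X122.31 Y31.49
G01 X80.92 Y31.20
G01 X38.30 Y33.67
M5
G0 X0.00 Y0.00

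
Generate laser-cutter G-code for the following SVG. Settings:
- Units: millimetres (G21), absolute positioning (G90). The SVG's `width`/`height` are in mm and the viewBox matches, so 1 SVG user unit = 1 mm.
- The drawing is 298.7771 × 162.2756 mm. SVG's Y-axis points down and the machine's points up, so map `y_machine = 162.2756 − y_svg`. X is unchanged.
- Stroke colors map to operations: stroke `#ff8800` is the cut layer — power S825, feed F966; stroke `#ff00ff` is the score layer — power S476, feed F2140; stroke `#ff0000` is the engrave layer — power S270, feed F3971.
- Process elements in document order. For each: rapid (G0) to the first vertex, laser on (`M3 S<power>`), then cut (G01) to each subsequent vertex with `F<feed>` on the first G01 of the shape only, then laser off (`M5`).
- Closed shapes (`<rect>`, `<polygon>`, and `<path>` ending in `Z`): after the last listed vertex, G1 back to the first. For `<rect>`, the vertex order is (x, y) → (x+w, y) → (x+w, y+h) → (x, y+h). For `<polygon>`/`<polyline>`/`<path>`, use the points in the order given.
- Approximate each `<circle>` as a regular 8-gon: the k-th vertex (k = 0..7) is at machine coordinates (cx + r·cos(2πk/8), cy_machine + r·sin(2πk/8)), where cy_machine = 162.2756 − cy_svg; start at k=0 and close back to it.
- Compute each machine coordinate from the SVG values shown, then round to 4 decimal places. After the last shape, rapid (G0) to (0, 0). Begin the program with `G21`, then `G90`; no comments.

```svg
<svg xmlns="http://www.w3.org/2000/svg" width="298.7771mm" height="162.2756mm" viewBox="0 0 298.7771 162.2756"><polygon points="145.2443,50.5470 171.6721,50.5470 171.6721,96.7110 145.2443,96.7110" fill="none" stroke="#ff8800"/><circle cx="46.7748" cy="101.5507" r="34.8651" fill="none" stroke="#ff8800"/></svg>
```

viewBox `0 0 298.7771 162.2756` with mm width/height → 1 unit = 1 mm. Flip: y_m = 162.2756 − y_svg.

**Shape 1** — `<polygon>` rectangle, stroke `#ff8800` → cut (S825, F966). Machine vertices: (145.2443,111.7286) → (171.6721,111.7286) → (171.6721,65.5646) → (145.2443,65.5646) → (145.2443,111.7286). Closed: final G1 returns to the first vertex.

**Shape 2** — `<circle>` circle, stroke `#ff8800` → cut (S825, F966). Machine vertices: (81.6399,60.7249) → (71.4281,85.3782) → (46.7748,95.5900) → (22.1215,85.3782) → (11.9097,60.7249) → (22.1215,36.0716) → (46.7748,25.8598) → (71.4281,36.0716) → (81.6399,60.7249). Closed: final G1 returns to the first vertex.

G21
G90
G0 X145.2443 Y111.7286
M3 S825
G01 X171.6721 Y111.7286 F966
G01 X171.6721 Y65.5646
G01 X145.2443 Y65.5646
G01 X145.2443 Y111.7286
M5
G0 X81.6399 Y60.7249
M3 S825
G01 X71.4281 Y85.3782 F966
G01 X46.7748 Y95.5900
G01 X22.1215 Y85.3782
G01 X11.9097 Y60.7249
G01 X22.1215 Y36.0716
G01 X46.7748 Y25.8598
G01 X71.4281 Y36.0716
G01 X81.6399 Y60.7249
M5
G0 X0.0000 Y0.0000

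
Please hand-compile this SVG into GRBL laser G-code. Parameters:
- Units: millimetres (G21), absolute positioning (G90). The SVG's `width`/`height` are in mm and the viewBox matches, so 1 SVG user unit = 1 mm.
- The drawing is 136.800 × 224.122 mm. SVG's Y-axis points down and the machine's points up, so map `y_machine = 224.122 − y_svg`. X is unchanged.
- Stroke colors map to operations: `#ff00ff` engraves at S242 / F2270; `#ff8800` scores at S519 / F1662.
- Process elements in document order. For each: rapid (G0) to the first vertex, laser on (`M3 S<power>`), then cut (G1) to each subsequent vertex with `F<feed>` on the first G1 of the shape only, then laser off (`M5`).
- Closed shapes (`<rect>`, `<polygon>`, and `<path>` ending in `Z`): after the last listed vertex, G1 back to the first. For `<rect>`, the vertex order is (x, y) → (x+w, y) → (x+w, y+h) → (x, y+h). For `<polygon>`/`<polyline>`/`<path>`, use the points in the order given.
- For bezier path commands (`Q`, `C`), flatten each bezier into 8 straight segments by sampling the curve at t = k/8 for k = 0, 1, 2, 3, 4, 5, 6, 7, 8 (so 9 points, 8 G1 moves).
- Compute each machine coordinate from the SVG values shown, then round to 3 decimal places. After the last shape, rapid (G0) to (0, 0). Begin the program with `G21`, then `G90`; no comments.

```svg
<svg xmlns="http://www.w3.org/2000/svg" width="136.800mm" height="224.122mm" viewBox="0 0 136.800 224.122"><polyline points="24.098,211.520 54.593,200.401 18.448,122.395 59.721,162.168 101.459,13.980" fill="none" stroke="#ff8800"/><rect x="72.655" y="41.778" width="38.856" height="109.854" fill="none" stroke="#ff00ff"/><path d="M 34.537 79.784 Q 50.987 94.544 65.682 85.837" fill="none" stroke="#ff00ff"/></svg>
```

Since the viewBox matches the mm dimensions, user units are millimetres directly. The only transform is the Y-flip y_m = 224.122 − y_svg.

Shape 1 is a open polyline drawn with `<polyline>`. Its stroke #ff8800 means score at S519, F1662. After flipping Y the toolpath is (24.098,12.602) → (54.593,23.721) → (18.448,101.727) → (59.721,61.954) → (101.459,210.142).

Shape 2 is a rectangle drawn with `<rect>`. Its stroke #ff00ff means engrave at S242, F2270. After flipping Y the toolpath is (72.655,182.344) → (111.511,182.344) → (111.511,72.490) → (72.655,72.490) → (72.655,182.344), returning to the start.

Shape 3 is a quadratic bezier drawn with `<path>`. Its stroke #ff00ff means engrave at S242, F2270. After flipping Y the toolpath is (34.537,144.338) → (38.622,141.015) → (42.652,138.425) → (46.628,136.568) → (50.548,135.445) → (54.414,135.055) → (58.225,135.398) → (61.981,136.475) → (65.682,138.285).

G21
G90
G0 X24.098 Y12.602
M3 S519
G1 X54.593 Y23.721 F1662
G1 X18.448 Y101.727
G1 X59.721 Y61.954
G1 X101.459 Y210.142
M5
G0 X72.655 Y182.344
M3 S242
G1 X111.511 Y182.344 F2270
G1 X111.511 Y72.490
G1 X72.655 Y72.490
G1 X72.655 Y182.344
M5
G0 X34.537 Y144.338
M3 S242
G1 X38.622 Y141.015 F2270
G1 X42.652 Y138.425
G1 X46.628 Y136.568
G1 X50.548 Y135.445
G1 X54.414 Y135.055
G1 X58.225 Y135.398
G1 X61.981 Y136.475
G1 X65.682 Y138.285
M5
G0 X0.000 Y0.000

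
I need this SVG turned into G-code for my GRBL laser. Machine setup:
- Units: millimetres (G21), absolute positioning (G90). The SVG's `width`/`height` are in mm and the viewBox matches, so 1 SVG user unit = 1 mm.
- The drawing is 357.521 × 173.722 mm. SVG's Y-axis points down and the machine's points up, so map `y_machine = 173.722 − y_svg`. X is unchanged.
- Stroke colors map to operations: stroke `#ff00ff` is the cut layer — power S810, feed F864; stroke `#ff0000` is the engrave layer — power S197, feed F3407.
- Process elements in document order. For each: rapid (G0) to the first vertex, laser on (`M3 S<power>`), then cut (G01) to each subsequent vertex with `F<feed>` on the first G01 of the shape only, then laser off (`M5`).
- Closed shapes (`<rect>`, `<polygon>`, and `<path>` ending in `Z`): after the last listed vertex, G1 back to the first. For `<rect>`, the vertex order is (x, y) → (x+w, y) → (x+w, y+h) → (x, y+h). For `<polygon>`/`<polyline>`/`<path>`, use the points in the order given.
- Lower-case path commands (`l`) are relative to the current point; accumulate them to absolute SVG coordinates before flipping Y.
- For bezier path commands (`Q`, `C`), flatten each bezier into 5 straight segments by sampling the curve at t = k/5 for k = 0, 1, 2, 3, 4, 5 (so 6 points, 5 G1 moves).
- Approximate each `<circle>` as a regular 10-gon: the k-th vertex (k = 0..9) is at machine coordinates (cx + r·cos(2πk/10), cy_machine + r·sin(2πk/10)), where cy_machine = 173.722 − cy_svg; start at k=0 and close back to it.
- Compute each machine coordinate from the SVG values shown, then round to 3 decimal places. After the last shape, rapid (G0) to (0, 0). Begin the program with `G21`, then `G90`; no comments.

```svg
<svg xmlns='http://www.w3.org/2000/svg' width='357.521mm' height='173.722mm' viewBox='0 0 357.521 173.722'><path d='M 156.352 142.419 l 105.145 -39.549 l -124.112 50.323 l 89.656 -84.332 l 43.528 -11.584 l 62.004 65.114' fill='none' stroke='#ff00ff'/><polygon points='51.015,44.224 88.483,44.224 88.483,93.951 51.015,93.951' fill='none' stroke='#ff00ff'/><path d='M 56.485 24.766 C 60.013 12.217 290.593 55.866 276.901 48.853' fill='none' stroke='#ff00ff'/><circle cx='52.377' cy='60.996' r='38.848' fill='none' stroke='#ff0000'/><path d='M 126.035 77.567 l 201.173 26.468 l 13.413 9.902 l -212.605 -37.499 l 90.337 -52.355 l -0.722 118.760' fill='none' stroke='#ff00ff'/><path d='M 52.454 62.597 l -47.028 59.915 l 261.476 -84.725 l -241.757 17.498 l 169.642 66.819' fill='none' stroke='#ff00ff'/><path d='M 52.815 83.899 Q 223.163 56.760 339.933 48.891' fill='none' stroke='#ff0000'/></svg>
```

viewBox `0 0 357.521 173.722` with mm width/height → 1 unit = 1 mm. Flip: y_m = 173.722 − y_svg.

**Shape 1** — `<path>` open polyline, stroke `#ff00ff` → cut (S810, F864). Machine vertices: (156.352,31.303) → (261.497,70.852) → (137.385,20.529) → (227.041,104.861) → (270.569,116.445) → (332.573,51.331). Open path.

**Shape 2** — `<polygon>` rectangle, stroke `#ff00ff` → cut (S810, F864). Machine vertices: (51.015,129.498) → (88.483,129.498) → (88.483,79.771) → (51.015,79.771) → (51.015,129.498). Closed: final G1 returns to the first vertex.

**Shape 3** — `<path>` cubic bezier, stroke `#ff00ff` → cut (S810, F864). Control points (SVG): P0=(56.485,24.766), P1=(60.013,12.217), P2=(290.593,55.866), P3=(276.901,48.853); sampled at t=k/5. Machine vertices: (56.485,148.956) → (82.077,150.597) → (139.539,143.879) → (206.246,133.932) → (259.574,125.886) → (276.901,124.869). Open path.

**Shape 4** — `<circle>` circle, stroke `#ff0000` → engrave (S197, F3407). Machine vertices: (91.225,112.726) → (83.806,135.560) → (64.382,149.673) → (40.372,149.673) → (20.948,135.560) → (13.529,112.726) → (20.948,89.892) → (40.372,75.779) → (64.382,75.779) → (83.806,89.892) → (91.225,112.726). Closed: final G1 returns to the first vertex.

**Shape 5** — `<path>` open polyline, stroke `#ff00ff` → cut (S810, F864). Machine vertices: (126.035,96.155) → (327.208,69.687) → (340.621,59.785) → (128.016,97.284) → (218.353,149.639) → (217.631,30.879). Open path.

**Shape 6** — `<path>` open polyline, stroke `#ff00ff` → cut (S810, F864). Machine vertices: (52.454,111.125) → (5.426,51.210) → (266.902,135.935) → (25.145,118.437) → (194.787,51.618). Open path.

**Shape 7** — `<path>` quadratic bezier, stroke `#ff0000` → engrave (S197, F3407). Control points (SVG): P0=(52.815,83.899), P1=(223.163,56.760), P2=(339.933,48.891); sampled at t=k/5. Machine vertices: (52.815,89.823) → (118.811,99.908) → (180.521,108.451) → (237.945,115.453) → (291.082,120.913) → (339.933,124.831). Open path.

G21
G90
G0 X156.352 Y31.303
M3 S810
G01 X261.497 Y70.852 F864
G01 X137.385 Y20.529
G01 X227.041 Y104.861
G01 X270.569 Y116.445
G01 X332.573 Y51.331
M5
G0 X51.015 Y129.498
M3 S810
G01 X88.483 Y129.498 F864
G01 X88.483 Y79.771
G01 X51.015 Y79.771
G01 X51.015 Y129.498
M5
G0 X56.485 Y148.956
M3 S810
G01 X82.077 Y150.597 F864
G01 X139.539 Y143.879
G01 X206.246 Y133.932
G01 X259.574 Y125.886
G01 X276.901 Y124.869
M5
G0 X91.225 Y112.726
M3 S197
G01 X83.806 Y135.560 F3407
G01 X64.382 Y149.673
G01 X40.372 Y149.673
G01 X20.948 Y135.560
G01 X13.529 Y112.726
G01 X20.948 Y89.892
G01 X40.372 Y75.779
G01 X64.382 Y75.779
G01 X83.806 Y89.892
G01 X91.225 Y112.726
M5
G0 X126.035 Y96.155
M3 S810
G01 X327.208 Y69.687 F864
G01 X340.621 Y59.785
G01 X128.016 Y97.284
G01 X218.353 Y149.639
G01 X217.631 Y30.879
M5
G0 X52.454 Y111.125
M3 S810
G01 X5.426 Y51.210 F864
G01 X266.902 Y135.935
G01 X25.145 Y118.437
G01 X194.787 Y51.618
M5
G0 X52.815 Y89.823
M3 S197
G01 X118.811 Y99.908 F3407
G01 X180.521 Y108.451
G01 X237.945 Y115.453
G01 X291.082 Y120.913
G01 X339.933 Y124.831
M5
G0 X0.000 Y0.000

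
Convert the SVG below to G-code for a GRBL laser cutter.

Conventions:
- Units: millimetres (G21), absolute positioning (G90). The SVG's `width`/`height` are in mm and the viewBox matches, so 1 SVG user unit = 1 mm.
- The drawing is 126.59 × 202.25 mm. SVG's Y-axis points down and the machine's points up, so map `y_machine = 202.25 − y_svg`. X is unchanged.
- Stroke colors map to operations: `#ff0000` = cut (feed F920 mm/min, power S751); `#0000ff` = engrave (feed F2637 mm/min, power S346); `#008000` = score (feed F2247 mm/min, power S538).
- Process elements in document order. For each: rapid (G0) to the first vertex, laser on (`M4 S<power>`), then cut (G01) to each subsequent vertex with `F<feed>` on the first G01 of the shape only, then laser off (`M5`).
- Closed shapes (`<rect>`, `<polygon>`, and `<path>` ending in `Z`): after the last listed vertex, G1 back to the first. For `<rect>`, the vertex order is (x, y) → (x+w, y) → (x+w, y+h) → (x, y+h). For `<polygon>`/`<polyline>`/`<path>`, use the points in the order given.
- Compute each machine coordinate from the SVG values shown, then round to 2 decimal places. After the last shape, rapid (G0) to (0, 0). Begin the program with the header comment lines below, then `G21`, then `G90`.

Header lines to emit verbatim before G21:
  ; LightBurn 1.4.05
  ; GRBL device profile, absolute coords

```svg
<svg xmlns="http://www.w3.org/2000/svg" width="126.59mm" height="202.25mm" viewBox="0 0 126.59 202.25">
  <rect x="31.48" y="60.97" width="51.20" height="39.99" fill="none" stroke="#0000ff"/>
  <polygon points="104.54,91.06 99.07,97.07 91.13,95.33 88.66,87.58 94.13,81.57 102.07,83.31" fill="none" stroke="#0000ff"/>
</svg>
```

viewBox `0 0 126.59 202.25` with mm width/height → 1 unit = 1 mm. Flip: y_m = 202.25 − y_svg.

**Shape 1** — `<rect>` rectangle, stroke `#0000ff` → engrave (S346, F2637). Machine vertices: (31.48,141.28) → (82.68,141.28) → (82.68,101.29) → (31.48,101.29) → (31.48,141.28). Closed: final G1 returns to the first vertex.

**Shape 2** — `<polygon>` regular polygon, stroke `#0000ff` → engrave (S346, F2637). Machine vertices: (104.54,111.19) → (99.07,105.18) → (91.13,106.92) → (88.66,114.67) → (94.13,120.68) → (102.07,118.94) → (104.54,111.19). Closed: final G1 returns to the first vertex.

; LightBurn 1.4.05
; GRBL device profile, absolute coords
G21
G90
G0 X31.48 Y141.28
M4 S346
G01 X82.68 Y141.28 F2637
G01 X82.68 Y101.29
G01 X31.48 Y101.29
G01 X31.48 Y141.28
M5
G0 X104.54 Y111.19
M4 S346
G01 X99.07 Y105.18 F2637
G01 X91.13 Y106.92
G01 X88.66 Y114.67
G01 X94.13 Y120.68
G01 X102.07 Y118.94
G01 X104.54 Y111.19
M5
G0 X0.00 Y0.00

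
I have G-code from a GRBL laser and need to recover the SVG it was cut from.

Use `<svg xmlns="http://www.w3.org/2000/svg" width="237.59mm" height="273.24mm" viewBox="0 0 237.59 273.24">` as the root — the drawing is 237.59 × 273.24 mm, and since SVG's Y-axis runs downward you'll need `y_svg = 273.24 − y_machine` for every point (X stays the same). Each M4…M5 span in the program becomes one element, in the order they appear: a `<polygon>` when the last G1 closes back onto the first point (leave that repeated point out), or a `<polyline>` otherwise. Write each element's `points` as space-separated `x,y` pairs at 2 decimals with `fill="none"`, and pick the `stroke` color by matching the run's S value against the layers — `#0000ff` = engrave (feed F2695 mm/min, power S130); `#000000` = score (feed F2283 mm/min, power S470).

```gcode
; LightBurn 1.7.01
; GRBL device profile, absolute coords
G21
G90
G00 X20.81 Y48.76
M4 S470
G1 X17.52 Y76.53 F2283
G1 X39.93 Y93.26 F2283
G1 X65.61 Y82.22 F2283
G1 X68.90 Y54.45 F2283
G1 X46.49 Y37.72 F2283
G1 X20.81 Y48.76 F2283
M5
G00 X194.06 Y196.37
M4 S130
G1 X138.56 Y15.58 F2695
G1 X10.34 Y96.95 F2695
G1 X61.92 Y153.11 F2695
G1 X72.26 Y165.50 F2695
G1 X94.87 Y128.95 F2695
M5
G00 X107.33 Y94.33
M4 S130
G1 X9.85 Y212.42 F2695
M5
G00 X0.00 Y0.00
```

<svg xmlns="http://www.w3.org/2000/svg" width="237.59mm" height="273.24mm" viewBox="0 0 237.59 273.24">
  <polygon points="20.81,224.48 17.52,196.71 39.93,179.98 65.61,191.02 68.90,218.79 46.49,235.52" fill="none" stroke="#000000"/>
  <polyline points="194.06,76.87 138.56,257.66 10.34,176.29 61.92,120.13 72.26,107.74 94.87,144.29" fill="none" stroke="#0000ff"/>
  <polyline points="107.33,178.91 9.85,60.82" fill="none" stroke="#0000ff"/>
</svg>

Each laser-on run becomes one SVG element. Flip Y back into SVG space with y_svg = 273.24 − y_machine.

Run 1: S470 ⇒ score layer `#000000`. The run returns to its start, so emit a `<polygon>` with points (Y-flipped): 20.81,224.48 17.52,196.71 39.93,179.98 65.61,191.02 68.90,218.79 46.49,235.52.

Run 2: S130 ⇒ engrave layer `#0000ff`. The run is open, so emit a `<polyline>` with points (Y-flipped): 194.06,76.87 138.56,257.66 10.34,176.29 61.92,120.13 72.26,107.74 94.87,144.29.

Run 3: power S130 maps to stroke `#0000ff` (engrave). The run is open, so emit a `<polyline>` with points (Y-flipped): 107.33,178.91 9.85,60.82.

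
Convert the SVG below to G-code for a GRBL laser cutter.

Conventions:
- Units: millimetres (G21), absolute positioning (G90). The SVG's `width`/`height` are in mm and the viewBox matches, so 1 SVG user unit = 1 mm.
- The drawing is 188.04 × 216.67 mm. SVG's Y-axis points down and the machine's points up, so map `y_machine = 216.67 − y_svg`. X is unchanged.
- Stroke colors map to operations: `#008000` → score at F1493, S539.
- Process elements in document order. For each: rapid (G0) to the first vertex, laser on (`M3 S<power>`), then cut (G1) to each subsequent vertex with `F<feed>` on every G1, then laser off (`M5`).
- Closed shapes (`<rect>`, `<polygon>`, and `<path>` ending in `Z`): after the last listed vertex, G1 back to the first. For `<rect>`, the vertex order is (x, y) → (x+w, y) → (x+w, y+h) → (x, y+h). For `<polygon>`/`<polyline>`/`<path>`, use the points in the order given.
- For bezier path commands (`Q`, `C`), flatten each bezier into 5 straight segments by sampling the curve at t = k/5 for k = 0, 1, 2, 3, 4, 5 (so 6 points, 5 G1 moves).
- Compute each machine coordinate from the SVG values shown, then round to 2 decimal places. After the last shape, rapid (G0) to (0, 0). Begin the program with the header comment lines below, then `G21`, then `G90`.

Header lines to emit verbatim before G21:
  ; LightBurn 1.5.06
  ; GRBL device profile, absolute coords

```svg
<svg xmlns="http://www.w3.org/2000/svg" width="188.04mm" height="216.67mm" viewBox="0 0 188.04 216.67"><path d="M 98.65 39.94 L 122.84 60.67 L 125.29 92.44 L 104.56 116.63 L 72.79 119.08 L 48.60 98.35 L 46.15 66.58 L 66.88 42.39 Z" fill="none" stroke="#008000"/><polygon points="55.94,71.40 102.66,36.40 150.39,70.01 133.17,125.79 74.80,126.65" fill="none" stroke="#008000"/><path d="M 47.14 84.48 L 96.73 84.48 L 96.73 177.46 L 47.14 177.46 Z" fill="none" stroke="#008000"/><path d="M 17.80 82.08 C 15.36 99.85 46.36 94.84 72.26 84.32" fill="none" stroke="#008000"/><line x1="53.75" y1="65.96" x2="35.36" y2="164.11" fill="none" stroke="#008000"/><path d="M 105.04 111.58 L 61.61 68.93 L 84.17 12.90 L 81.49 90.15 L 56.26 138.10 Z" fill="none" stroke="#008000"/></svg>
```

; LightBurn 1.5.06
; GRBL device profile, absolute coords
G21
G90
G0 X98.65 Y176.73
M3 S539
G1 X122.84 Y156.00 F1493
G1 X125.29 Y124.23 F1493
G1 X104.56 Y100.04 F1493
G1 X72.79 Y97.59 F1493
G1 X48.60 Y118.32 F1493
G1 X46.15 Y150.09 F1493
G1 X66.88 Y174.28 F1493
G1 X98.65 Y176.73 F1493
M5
G0 X55.94 Y145.27
M3 S539
G1 X102.66 Y180.27 F1493
G1 X150.39 Y146.66 F1493
G1 X133.17 Y90.88 F1493
G1 X74.80 Y90.02 F1493
G1 X55.94 Y145.27 F1493
M5
G0 X47.14 Y132.19
M3 S539
G1 X96.73 Y132.19 F1493
G1 X96.73 Y39.21 F1493
G1 X47.14 Y39.21 F1493
G1 X47.14 Y132.19 F1493
M5
G0 X17.80 Y134.59
M3 S539
G1 X20.04 Y126.52 F1493
G1 X28.46 Y123.10 F1493
G1 X41.20 Y123.48 F1493
G1 X56.42 Y126.84 F1493
G1 X72.26 Y132.35 F1493
M5
G0 X53.75 Y150.71
M3 S539
G1 X35.36 Y52.56 F1493
M5
G0 X105.04 Y105.09
M3 S539
G1 X61.61 Y147.74 F1493
G1 X84.17 Y203.77 F1493
G1 X81.49 Y126.52 F1493
G1 X56.26 Y78.57 F1493
G1 X105.04 Y105.09 F1493
M5
G0 X0.00 Y0.00

Since the viewBox matches the mm dimensions, user units are millimetres directly. The only transform is the Y-flip y_m = 216.67 − y_svg.

Shape 1 is a regular polygon drawn with `<path>`. Its stroke #008000 means score at S539, F1493. After flipping Y the toolpath is (98.65,176.73) → (122.84,156.00) → (125.29,124.23) → (104.56,100.04) → (72.79,97.59) → (48.60,118.32) → (46.15,150.09) → (66.88,174.28) → (98.65,176.73), returning to the start.

Shape 2 is a regular polygon drawn with `<polygon>`. Its stroke #008000 means score at S539, F1493. After flipping Y the toolpath is (55.94,145.27) → (102.66,180.27) → (150.39,146.66) → (133.17,90.88) → (74.80,90.02) → (55.94,145.27), returning to the start.

Shape 3 is a rectangle drawn with `<path>`. Its stroke #008000 means score at S539, F1493. After flipping Y the toolpath is (47.14,132.19) → (96.73,132.19) → (96.73,39.21) → (47.14,39.21) → (47.14,132.19), returning to the start.

Shape 4 is a cubic bezier drawn with `<path>`. Its stroke #008000 means score at S539, F1493. After flipping Y the toolpath is (17.80,134.59) → (20.04,126.52) → (28.46,123.10) → (41.20,123.48) → (56.42,126.84) → (72.26,132.35).

Shape 5 is a line segment drawn with `<line>`. Its stroke #008000 means score at S539, F1493. After flipping Y the toolpath is (53.75,150.71) → (35.36,52.56).

Shape 6 is a closed polygon drawn with `<path>`. Its stroke #008000 means score at S539, F1493. After flipping Y the toolpath is (105.04,105.09) → (61.61,147.74) → (84.17,203.77) → (81.49,126.52) → (56.26,78.57) → (105.04,105.09), returning to the start.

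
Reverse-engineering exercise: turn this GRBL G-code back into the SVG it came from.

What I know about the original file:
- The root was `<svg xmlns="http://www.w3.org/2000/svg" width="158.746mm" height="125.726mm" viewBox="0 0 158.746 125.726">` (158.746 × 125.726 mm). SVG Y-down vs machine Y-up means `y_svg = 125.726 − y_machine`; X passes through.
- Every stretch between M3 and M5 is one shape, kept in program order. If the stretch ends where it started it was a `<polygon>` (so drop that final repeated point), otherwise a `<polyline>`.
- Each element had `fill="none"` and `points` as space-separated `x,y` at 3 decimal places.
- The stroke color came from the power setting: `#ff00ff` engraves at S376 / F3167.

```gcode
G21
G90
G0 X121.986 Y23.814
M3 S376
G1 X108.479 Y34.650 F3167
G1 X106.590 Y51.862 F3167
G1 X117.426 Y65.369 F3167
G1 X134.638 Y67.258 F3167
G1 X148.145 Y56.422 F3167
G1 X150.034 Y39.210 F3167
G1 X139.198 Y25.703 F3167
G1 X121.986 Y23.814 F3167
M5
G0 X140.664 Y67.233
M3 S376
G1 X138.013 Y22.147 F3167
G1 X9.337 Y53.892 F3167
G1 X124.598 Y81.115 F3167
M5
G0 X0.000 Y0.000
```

<svg xmlns="http://www.w3.org/2000/svg" width="158.746mm" height="125.726mm" viewBox="0 0 158.746 125.726">
  <polygon points="121.986,101.912 108.479,91.076 106.590,73.864 117.426,60.357 134.638,58.468 148.145,69.304 150.034,86.516 139.198,100.023" fill="none" stroke="#ff00ff"/>
  <polyline points="140.664,58.493 138.013,103.579 9.337,71.834 124.598,44.611" fill="none" stroke="#ff00ff"/>
</svg>

Machine Y-up, SVG Y-down with viewBox height 125.726, so y_svg = 125.726 − y_machine; X carries over. Every run uses S376, so all elements get stroke `#ff00ff` (engrave).

Run 1: The run returns to its start, so emit a `<polygon>` with points (Y-flipped): 121.986,101.912 108.479,91.076 106.590,73.864 117.426,60.357 134.638,58.468 148.145,69.304 150.034,86.516 139.198,100.023.

Run 2: The run is open, so emit a `<polyline>` with points (Y-flipped): 140.664,58.493 138.013,103.579 9.337,71.834 124.598,44.611.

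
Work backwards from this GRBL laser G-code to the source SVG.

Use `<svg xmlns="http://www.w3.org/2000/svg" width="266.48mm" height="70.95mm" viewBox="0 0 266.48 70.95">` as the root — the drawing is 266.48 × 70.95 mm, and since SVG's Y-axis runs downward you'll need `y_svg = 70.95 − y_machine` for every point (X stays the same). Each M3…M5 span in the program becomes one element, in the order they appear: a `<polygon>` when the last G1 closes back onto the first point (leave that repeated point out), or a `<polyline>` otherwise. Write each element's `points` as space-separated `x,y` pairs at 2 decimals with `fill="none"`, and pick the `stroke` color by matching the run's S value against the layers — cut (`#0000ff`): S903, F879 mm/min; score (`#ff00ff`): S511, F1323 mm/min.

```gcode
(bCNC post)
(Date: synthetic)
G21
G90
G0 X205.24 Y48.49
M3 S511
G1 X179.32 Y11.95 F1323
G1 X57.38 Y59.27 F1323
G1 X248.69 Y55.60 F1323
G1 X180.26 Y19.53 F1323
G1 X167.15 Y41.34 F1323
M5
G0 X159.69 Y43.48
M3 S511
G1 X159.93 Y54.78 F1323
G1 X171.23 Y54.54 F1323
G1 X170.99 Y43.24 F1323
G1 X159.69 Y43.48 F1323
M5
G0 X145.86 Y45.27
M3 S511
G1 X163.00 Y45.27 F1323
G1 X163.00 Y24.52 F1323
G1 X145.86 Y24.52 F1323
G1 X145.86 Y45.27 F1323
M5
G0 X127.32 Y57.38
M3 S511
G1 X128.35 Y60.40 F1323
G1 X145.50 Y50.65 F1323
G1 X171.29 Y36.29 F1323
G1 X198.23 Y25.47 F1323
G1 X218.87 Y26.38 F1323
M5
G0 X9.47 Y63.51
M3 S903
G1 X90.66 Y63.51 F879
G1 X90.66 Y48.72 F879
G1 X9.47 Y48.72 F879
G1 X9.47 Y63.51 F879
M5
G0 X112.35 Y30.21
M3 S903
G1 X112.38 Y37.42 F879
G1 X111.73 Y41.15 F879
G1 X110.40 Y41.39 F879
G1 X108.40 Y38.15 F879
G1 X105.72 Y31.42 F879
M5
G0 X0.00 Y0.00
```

<svg xmlns="http://www.w3.org/2000/svg" width="266.48mm" height="70.95mm" viewBox="0 0 266.48 70.95">
  <polyline points="205.24,22.46 179.32,59.00 57.38,11.68 248.69,15.35 180.26,51.42 167.15,29.61" fill="none" stroke="#ff00ff"/>
  <polygon points="159.69,27.47 159.93,16.17 171.23,16.41 170.99,27.71" fill="none" stroke="#ff00ff"/>
  <polygon points="145.86,25.68 163.00,25.68 163.00,46.43 145.86,46.43" fill="none" stroke="#ff00ff"/>
  <polyline points="127.32,13.57 128.35,10.55 145.50,20.30 171.29,34.66 198.23,45.48 218.87,44.57" fill="none" stroke="#ff00ff"/>
  <polygon points="9.47,7.44 90.66,7.44 90.66,22.23 9.47,22.23" fill="none" stroke="#0000ff"/>
  <polyline points="112.35,40.74 112.38,33.53 111.73,29.80 110.40,29.56 108.40,32.80 105.72,39.53" fill="none" stroke="#0000ff"/>
</svg>

y_svg = 70.95 − y_m.

[1] S511→`#ff00ff` (score); open run; points: 205.24,22.46 179.32,59.00 57.38,11.68 248.69,15.35 180.26,51.42 167.15,29.61

[2] S511→`#ff00ff` (score); closed run; points: 159.69,27.47 159.93,16.17 171.23,16.41 170.99,27.71

[3] S511→`#ff00ff` (score); closed run; points: 145.86,25.68 163.00,25.68 163.00,46.43 145.86,46.43

[4] S511→`#ff00ff` (score); open run; points: 127.32,13.57 128.35,10.55 145.50,20.30 171.29,34.66 198.23,45.48 218.87,44.57

[5] S903→`#0000ff` (cut); closed run; points: 9.47,7.44 90.66,7.44 90.66,22.23 9.47,22.23

[6] S903→`#0000ff` (cut); open run; points: 112.35,40.74 112.38,33.53 111.73,29.80 110.40,29.56 108.40,32.80 105.72,39.53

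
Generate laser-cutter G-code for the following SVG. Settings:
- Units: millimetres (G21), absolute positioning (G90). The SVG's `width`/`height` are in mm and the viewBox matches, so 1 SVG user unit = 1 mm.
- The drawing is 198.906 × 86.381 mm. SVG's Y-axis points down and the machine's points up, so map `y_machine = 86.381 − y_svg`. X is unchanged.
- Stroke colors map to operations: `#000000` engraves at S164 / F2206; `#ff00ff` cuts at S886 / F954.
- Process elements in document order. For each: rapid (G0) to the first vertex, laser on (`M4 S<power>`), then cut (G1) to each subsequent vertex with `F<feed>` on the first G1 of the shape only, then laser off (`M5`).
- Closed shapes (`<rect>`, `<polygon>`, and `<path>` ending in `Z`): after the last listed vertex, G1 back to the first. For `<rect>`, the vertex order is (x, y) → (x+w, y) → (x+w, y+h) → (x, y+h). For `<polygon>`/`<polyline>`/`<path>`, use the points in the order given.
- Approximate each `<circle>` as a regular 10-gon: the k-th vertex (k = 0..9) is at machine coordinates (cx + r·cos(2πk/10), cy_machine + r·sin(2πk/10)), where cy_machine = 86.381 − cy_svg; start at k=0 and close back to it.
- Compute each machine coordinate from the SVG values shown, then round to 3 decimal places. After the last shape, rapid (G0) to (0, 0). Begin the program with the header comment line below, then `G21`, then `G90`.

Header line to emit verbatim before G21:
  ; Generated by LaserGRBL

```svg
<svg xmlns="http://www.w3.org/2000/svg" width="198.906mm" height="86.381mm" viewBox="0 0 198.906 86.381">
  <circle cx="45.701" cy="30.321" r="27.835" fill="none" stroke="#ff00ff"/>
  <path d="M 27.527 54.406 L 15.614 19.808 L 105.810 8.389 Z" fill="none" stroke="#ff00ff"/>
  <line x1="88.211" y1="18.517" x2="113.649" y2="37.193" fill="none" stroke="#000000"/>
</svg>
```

1 u = 1 mm; y_m = 86.381 − y.

[1] `<circle>` circle, #ff00ff→cut S886 F954: (73.536,56.060) → (68.220,72.421) → (54.302,82.533) → (37.100,82.533) → (23.182,72.421) → (17.866,56.060) → (23.182,39.699) → (37.100,29.587) → (54.302,29.587) → (68.220,39.699) → (73.536,56.060) (closed)

[2] `<path>` closed polygon, #ff00ff→cut S886 F954: (27.527,31.975) → (15.614,66.573) → (105.810,77.992) → (27.527,31.975) (closed)

[3] `<line>` line segment, #000000→engrave S164 F2206: (88.211,67.864) → (113.649,49.188)

; Generated by LaserGRBL
G21
G90
G0 X73.536 Y56.060
M4 S886
G1 X68.220 Y72.421 F954
G1 X54.302 Y82.533
G1 X37.100 Y82.533
G1 X23.182 Y72.421
G1 X17.866 Y56.060
G1 X23.182 Y39.699
G1 X37.100 Y29.587
G1 X54.302 Y29.587
G1 X68.220 Y39.699
G1 X73.536 Y56.060
M5
G0 X27.527 Y31.975
M4 S886
G1 X15.614 Y66.573 F954
G1 X105.810 Y77.992
G1 X27.527 Y31.975
M5
G0 X88.211 Y67.864
M4 S164
G1 X113.649 Y49.188 F2206
M5
G0 X0.000 Y0.000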